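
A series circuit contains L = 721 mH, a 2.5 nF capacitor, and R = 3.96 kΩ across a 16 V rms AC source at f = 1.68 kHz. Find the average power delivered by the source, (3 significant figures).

ω = 2πf = 10560 rad/s
X_L = ωL = 7610 Ω
X_C = 1/(ωC) = 37900 Ω
Net reactance X = X_L − X_C = -30300 Ω
Z = 3960 − j30300 Ω
|Z| = √(3960² + 30300²) = 30500 Ω
∠Z = arctan(-30300/3960) = -82.5°
I = V/|Z| = 524 μA
P = VI cos φ = 16 × 0.000524 × cos(-82.5°) = 1.09 mW

1.09 mW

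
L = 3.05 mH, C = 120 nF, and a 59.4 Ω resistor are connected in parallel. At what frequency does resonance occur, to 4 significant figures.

ω₀ = 1/√(LC) = 1/√(0.00305 × 1.2e-07) = 52270 rad/s
f₀ = ω₀/(2π) = 8.319 kHz

8.319 kHz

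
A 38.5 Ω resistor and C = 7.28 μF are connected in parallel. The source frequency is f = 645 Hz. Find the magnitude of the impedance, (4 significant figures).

ω = 2πf = 4053 rad/s
X_C = 1/(ωC) = 33.89 Ω
Parallel: admittances add. Y = 1/R + jωC
Y = (0.02597 + j0.02950) S
|Y| = 0.03931 S → |Z| = 1/|Y| = 25.44 Ω, ∠Z = −∠Y = -48.64°

25.44 Ω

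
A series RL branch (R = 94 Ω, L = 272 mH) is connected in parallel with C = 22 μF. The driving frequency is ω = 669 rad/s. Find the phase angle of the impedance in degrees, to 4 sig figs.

-77.82°

X_L = ωL = 182.0 Ω
X_C = 1/(ωC) = 67.94 Ω
Branch 1 (R+jX_L): Z₁ = 94.00 + j182.0 Ω, |Z₁| = 204.8 Ω
Branch 2 (−jX_C): Z₂ = −j67.94 Ω
Parallel: Z = Z₁Z₂/(Z₁+Z₂), |Z| = 94.17 Ω, ∠Z = -77.82°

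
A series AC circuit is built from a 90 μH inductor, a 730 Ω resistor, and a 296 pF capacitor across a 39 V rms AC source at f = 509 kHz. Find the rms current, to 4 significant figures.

ω = 2πf = 3.198e+06 rad/s
X_L = ωL = 287.8 Ω
X_C = 1/(ωC) = 1056 Ω
Net reactance X = X_L − X_C = -768.5 Ω
Z = 730.0 − j768.5 Ω
|Z| = √(730.0² + 768.5²) = 1060 Ω
I = V/|Z| = 39/1060 = 36.79 mA

36.79 mA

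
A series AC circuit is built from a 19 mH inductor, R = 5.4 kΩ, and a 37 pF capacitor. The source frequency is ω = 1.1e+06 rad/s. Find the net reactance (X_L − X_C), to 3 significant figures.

-3670 Ω

X_L = ωL = 20900 Ω
X_C = 1/(ωC) = 24600 Ω
X = 20900 − 24600 = -3670 Ω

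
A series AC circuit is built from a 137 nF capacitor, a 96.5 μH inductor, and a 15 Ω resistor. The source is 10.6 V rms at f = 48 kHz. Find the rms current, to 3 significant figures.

ω = 2πf = 301600 rad/s
X_L = ωL = 29.1 Ω
X_C = 1/(ωC) = 24.2 Ω
Net reactance X = X_L − X_C = 4.90 Ω
Z = 15.0 + j4.90 Ω
|Z| = √(15.0² + 4.90²) = 15.8 Ω
I = V/|Z| = 10.6/15.8 = 672 mA

672 mA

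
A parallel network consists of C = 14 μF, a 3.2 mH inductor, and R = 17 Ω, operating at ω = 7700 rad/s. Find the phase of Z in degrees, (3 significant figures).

-48.8°

X_L = ωL = 24.6 Ω
X_C = 1/(ωC) = 9.28 Ω
Parallel: admittances add. Y = 1/R + 1/(jωL) + jωC
Y = (0.0588 + j0.0672) S
|Y| = 0.0893 S → |Z| = 1/|Y| = 11.2 Ω, ∠Z = −∠Y = -48.8°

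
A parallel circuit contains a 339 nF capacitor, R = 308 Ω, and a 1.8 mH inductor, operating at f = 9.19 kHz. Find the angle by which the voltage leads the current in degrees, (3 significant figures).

ω = 2πf = 57740 rad/s
X_L = ωL = 104 Ω
X_C = 1/(ωC) = 51.1 Ω
Parallel: admittances add. Y = 1/R + 1/(jωL) + jωC
Y = (0.00325 + j0.00995) S
|Y| = 0.0105 S → |Z| = 1/|Y| = 95.5 Ω, ∠Z = −∠Y = -71.9°

-71.9°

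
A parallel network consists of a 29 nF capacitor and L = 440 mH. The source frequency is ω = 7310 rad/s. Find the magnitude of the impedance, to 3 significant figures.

X_L = ωL = 3220 Ω
X_C = 1/(ωC) = 4720 Ω
Parallel: admittances add. Y = 1/(jωL) + jωC
Y = (0 − j9.89e-05) S
|Y| = 9.89e-05 S → |Z| = 1/|Y| = 10100 Ω, ∠Z = −∠Y = 90.0°

10100 Ω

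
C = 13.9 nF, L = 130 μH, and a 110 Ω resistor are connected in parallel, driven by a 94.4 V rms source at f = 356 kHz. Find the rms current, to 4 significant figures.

2.748 A

ω = 2πf = 2.237e+06 rad/s
X_L = ωL = 290.8 Ω
X_C = 1/(ωC) = 32.16 Ω
Parallel: admittances add. Y = 1/R + 1/(jωL) + jωC
Y = (0.009091 + j0.02765) S
|Y| = 0.02911 S → |Z| = 1/|Y| = 34.35 Ω, ∠Z = −∠Y = -71.80°
I = V/|Z| = 94.4/34.35 = 2.748 A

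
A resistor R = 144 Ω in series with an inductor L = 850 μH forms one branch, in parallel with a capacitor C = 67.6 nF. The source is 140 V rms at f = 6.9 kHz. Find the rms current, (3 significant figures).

929 mA

ω = 2πf = 43350 rad/s
X_L = ωL = 36.9 Ω
X_C = 1/(ωC) = 341 Ω
Branch 1 (R+jX_L): Z₁ = 144 + j36.9 Ω, |Z₁| = 149 Ω
Branch 2 (−jX_C): Z₂ = −j341 Ω
Parallel: Z = Z₁Z₂/(Z₁+Z₂), |Z| = 151 Ω, ∠Z = -11.0°
I = V/|Z| = 140/151 = 929 mA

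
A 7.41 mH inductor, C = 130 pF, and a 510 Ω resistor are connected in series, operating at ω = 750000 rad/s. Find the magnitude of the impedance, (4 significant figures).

4727 Ω

X_L = ωL = 5558 Ω
X_C = 1/(ωC) = 10260 Ω
Net reactance X = X_L − X_C = -4699 Ω
Z = 510.0 − j4699 Ω
|Z| = √(510.0² + 4699²) = 4727 Ω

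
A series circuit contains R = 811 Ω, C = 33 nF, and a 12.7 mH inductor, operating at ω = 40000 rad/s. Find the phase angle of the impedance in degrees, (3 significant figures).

-17.1°

X_L = ωL = 508 Ω
X_C = 1/(ωC) = 758 Ω
Net reactance X = X_L − X_C = -250 Ω
Z = 811 − j250 Ω
|Z| = √(811² + 250²) = 849 Ω
∠Z = arctan(-250/811) = -17.1°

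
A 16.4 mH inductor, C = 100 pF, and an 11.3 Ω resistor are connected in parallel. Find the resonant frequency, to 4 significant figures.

124.3 kHz

ω₀ = 1/√(LC) = 1/√(0.0164 × 1e-10) = 780900 rad/s
f₀ = ω₀/(2π) = 124.3 kHz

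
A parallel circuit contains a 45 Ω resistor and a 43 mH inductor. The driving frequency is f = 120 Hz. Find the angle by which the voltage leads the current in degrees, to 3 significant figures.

ω = 2πf = 754.0 rad/s
X_L = ωL = 32.4 Ω
Parallel: admittances add. Y = 1/R + 1/(jωL)
Y = (0.0222 − j0.0308) S
|Y| = 0.0380 S → |Z| = 1/|Y| = 26.3 Ω, ∠Z = −∠Y = 54.2°

54.2°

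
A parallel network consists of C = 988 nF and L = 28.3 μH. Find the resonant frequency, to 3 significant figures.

30.1 kHz

ω₀ = 1/√(LC) = 1/√(2.83e-05 × 9.88e-07) = 189100 rad/s
f₀ = ω₀/(2π) = 30.1 kHz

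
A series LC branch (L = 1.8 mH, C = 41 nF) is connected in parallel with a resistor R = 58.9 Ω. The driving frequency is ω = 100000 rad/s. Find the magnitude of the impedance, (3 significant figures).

43.3 Ω

X_L = ωL = 180 Ω
X_C = 1/(ωC) = 244 Ω
Branch 1: Z₁ = R = 58.9 Ω
Branch 2 (series LC): Z₂ = j(X_L − X_C) = −j63.9 Ω
Parallel: Z = Z₁Z₂/(Z₁+Z₂), |Z| = 43.3 Ω, ∠Z = -42.7°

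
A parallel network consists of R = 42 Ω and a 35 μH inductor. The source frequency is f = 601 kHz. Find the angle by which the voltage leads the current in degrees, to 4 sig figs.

17.63°

ω = 2πf = 3.776e+06 rad/s
X_L = ωL = 132.2 Ω
Parallel: admittances add. Y = 1/R + 1/(jωL)
Y = (0.02381 − j0.007566) S
|Y| = 0.02498 S → |Z| = 1/|Y| = 40.03 Ω, ∠Z = −∠Y = 17.63°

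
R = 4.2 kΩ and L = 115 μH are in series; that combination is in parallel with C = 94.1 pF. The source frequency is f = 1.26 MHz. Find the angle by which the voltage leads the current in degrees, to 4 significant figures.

ω = 2πf = 7.917e+06 rad/s
X_L = ωL = 910.4 Ω
X_C = 1/(ωC) = 1342 Ω
Branch 1 (R+jX_L): Z₁ = 4200 + j910.4 Ω, |Z₁| = 4298 Ω
Branch 2 (−jX_C): Z₂ = −j1342 Ω
Parallel: Z = Z₁Z₂/(Z₁+Z₂), |Z| = 1366 Ω, ∠Z = -71.90°

-71.90°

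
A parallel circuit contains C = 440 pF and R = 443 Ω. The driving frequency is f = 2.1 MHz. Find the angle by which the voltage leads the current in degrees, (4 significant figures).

-68.75°

ω = 2πf = 1.319e+07 rad/s
X_C = 1/(ωC) = 172.2 Ω
Parallel: admittances add. Y = 1/R + jωC
Y = (0.002257 + j0.005806) S
|Y| = 0.006229 S → |Z| = 1/|Y| = 160.5 Ω, ∠Z = −∠Y = -68.75°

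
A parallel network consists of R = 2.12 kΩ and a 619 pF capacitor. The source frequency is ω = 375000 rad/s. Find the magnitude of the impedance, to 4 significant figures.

1902 Ω

X_C = 1/(ωC) = 4308 Ω
Parallel: admittances add. Y = 1/R + jωC
Y = (0.0004717 + j0.0002321) S
|Y| = 0.0005257 S → |Z| = 1/|Y| = 1902 Ω, ∠Z = −∠Y = -26.20°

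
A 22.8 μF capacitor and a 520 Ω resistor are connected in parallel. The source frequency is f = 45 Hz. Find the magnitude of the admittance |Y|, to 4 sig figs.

ω = 2πf = 282.7 rad/s
X_C = 1/(ωC) = 155.1 Ω
Parallel: admittances add. Y = 1/R + jωC
Y = (0.001923 + j0.006447) S
|Y| = 0.006727 S → |Z| = 1/|Y| = 148.6 Ω, ∠Z = −∠Y = -73.39°

6.727 mS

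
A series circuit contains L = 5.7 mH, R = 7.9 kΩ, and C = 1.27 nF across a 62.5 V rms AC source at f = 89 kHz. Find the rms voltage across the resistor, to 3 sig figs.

ω = 2πf = 559200 rad/s
X_L = ωL = 3190 Ω
X_C = 1/(ωC) = 1410 Ω
Net reactance X = X_L − X_C = 1780 Ω
Z = 7900 + j1780 Ω
|Z| = √(7900² + 1780²) = 8100 Ω
I = V/|Z| = 7.72 mA
V_R = I·|Z_R| = 0.00772 × 7900 = 61.0 V

61.0 V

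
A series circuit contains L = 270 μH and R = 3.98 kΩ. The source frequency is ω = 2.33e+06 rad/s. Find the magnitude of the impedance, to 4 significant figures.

4029 Ω

X_L = ωL = 629.1 Ω
Z = 3980 + j629.1 Ω
|Z| = √(3980² + 629.1²) = 4029 Ω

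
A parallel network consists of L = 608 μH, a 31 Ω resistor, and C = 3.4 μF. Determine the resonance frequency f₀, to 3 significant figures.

ω₀ = 1/√(LC) = 1/√(0.000608 × 3.4e-06) = 21990 rad/s
f₀ = ω₀/(2π) = 3.50 kHz

3.50 kHz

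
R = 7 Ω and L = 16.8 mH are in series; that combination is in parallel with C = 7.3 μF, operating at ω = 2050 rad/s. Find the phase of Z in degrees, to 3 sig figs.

X_L = ωL = 34.4 Ω
X_C = 1/(ωC) = 66.8 Ω
Branch 1 (R+jX_L): Z₁ = 7.00 + j34.4 Ω, |Z₁| = 35.1 Ω
Branch 2 (−jX_C): Z₂ = −j66.8 Ω
Parallel: Z = Z₁Z₂/(Z₁+Z₂), |Z| = 70.9 Ω, ∠Z = 66.3°

66.3°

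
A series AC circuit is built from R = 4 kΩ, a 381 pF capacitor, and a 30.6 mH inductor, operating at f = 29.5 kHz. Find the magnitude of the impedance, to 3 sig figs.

ω = 2πf = 185400 rad/s
X_L = ωL = 5670 Ω
X_C = 1/(ωC) = 14200 Ω
Net reactance X = X_L − X_C = -8490 Ω
Z = 4000 − j8490 Ω
|Z| = √(4000² + 8490²) = 9380 Ω

9380 Ω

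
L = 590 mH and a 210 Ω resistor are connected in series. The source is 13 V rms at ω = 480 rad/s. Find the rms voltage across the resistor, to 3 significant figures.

X_L = ωL = 283 Ω
Z = 210 + j283 Ω
|Z| = √(210² + 283²) = 353 Ω
I = V/|Z| = 36.9 mA
V_R = I·|Z_R| = 0.0369 × 210 = 7.74 V

7.74 V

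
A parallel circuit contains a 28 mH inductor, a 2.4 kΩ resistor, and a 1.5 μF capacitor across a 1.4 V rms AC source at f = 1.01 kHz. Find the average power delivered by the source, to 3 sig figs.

ω = 2πf = 6346 rad/s
X_L = ωL = 178 Ω
X_C = 1/(ωC) = 105 Ω
Parallel: admittances add. Y = 1/R + 1/(jωL) + jωC
Y = (0.000417 + j0.00389) S
|Y| = 0.00391 S → |Z| = 1/|Y| = 256 Ω, ∠Z = −∠Y = -83.9°
I = V/|Z| = 5.48 mA
P = VI cos φ = 1.4 × 0.00548 × cos(-83.9°) = 817 μW

817 μW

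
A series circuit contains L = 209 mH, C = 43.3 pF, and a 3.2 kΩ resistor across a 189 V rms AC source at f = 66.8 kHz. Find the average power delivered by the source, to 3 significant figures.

106 mW

ω = 2πf = 419700 rad/s
X_L = ωL = 87700 Ω
X_C = 1/(ωC) = 55000 Ω
Net reactance X = X_L − X_C = 32700 Ω
Z = 3200 + j32700 Ω
|Z| = √(3200² + 32700²) = 32900 Ω
∠Z = arctan(32700/3200) = 84.4°
I = V/|Z| = 5.75 mA
P = VI cos φ = 189 × 0.00575 × cos(84.4°) = 106 mW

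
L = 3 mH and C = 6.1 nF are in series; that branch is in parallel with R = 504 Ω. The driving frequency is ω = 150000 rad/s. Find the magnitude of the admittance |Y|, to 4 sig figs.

2.521 mS

X_L = ωL = 450.0 Ω
X_C = 1/(ωC) = 1093 Ω
Branch 1: Z₁ = R = 504.0 Ω
Branch 2 (series LC): Z₂ = j(X_L − X_C) = −j642.9 Ω
Parallel: Z = Z₁Z₂/(Z₁+Z₂), |Z| = 396.6 Ω, ∠Z = -38.09°
|Y| = 1/|Z| = 2.521 mS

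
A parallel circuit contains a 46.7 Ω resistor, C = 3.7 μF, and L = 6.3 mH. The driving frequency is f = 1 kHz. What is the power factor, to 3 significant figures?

0.996

ω = 2πf = 6283 rad/s
X_L = ωL = 39.6 Ω
X_C = 1/(ωC) = 43.0 Ω
Parallel: admittances add. Y = 1/R + 1/(jωL) + jωC
Y = (0.0214 − j0.00201) S
|Y| = 0.0215 S → |Z| = 1/|Y| = 46.5 Ω, ∠Z = −∠Y = 5.38°
cos φ = cos(5.38°) = 0.996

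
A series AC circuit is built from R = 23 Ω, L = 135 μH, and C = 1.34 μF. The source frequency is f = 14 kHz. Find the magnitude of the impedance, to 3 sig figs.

ω = 2πf = 87960 rad/s
X_L = ωL = 11.9 Ω
X_C = 1/(ωC) = 8.48 Ω
Net reactance X = X_L − X_C = 3.39 Ω
Z = 23.0 + j3.39 Ω
|Z| = √(23.0² + 3.39²) = 23.2 Ω

23.2 Ω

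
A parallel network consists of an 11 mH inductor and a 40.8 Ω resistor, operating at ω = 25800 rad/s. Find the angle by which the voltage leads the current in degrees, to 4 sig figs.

8.181°

X_L = ωL = 283.8 Ω
Parallel: admittances add. Y = 1/R + 1/(jωL)
Y = (0.02451 − j0.003524) S
|Y| = 0.02476 S → |Z| = 1/|Y| = 40.38 Ω, ∠Z = −∠Y = 8.181°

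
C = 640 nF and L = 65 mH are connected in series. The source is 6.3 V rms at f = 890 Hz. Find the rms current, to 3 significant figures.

74.9 mA

ω = 2πf = 5592 rad/s
X_L = ωL = 363 Ω
X_C = 1/(ωC) = 279 Ω
Net reactance X = X_L − X_C = 84.1 Ω
Z = j84.1 Ω
|Z| = √(0² + 84.1²) = 84.1 Ω
I = V/|Z| = 6.3/84.1 = 74.9 mA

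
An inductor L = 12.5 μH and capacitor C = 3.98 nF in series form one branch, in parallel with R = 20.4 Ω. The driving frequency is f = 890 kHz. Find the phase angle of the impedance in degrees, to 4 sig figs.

39.25°

ω = 2πf = 5.592e+06 rad/s
X_L = ωL = 69.90 Ω
X_C = 1/(ωC) = 44.93 Ω
Branch 1: Z₁ = R = 20.40 Ω
Branch 2 (series LC): Z₂ = j(X_L − X_C) = j24.97 Ω
Parallel: Z = Z₁Z₂/(Z₁+Z₂), |Z| = 15.80 Ω, ∠Z = 39.25°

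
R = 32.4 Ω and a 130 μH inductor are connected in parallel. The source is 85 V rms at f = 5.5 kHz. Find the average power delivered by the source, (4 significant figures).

ω = 2πf = 34560 rad/s
X_L = ωL = 4.492 Ω
Parallel: admittances add. Y = 1/R + 1/(jωL)
Y = (0.03086 − j0.2226) S
|Y| = 0.2247 S → |Z| = 1/|Y| = 4.450 Ω, ∠Z = −∠Y = 82.11°
I = V/|Z| = 19.10 A
P = VI cos φ = 85 × 19.10 × cos(82.11°) = 223.0 W

223.0 W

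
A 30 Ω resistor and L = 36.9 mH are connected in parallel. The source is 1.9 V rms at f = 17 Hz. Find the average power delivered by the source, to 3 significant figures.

120 mW

ω = 2πf = 106.8 rad/s
X_L = ωL = 3.94 Ω
Parallel: admittances add. Y = 1/R + 1/(jωL)
Y = (0.0333 − j0.254) S
|Y| = 0.256 S → |Z| = 1/|Y| = 3.91 Ω, ∠Z = −∠Y = 82.5°
I = V/|Z| = 486 mA
P = VI cos φ = 1.9 × 0.486 × cos(82.5°) = 120 mW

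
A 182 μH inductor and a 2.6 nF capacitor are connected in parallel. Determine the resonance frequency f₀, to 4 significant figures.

ω₀ = 1/√(LC) = 1/√(0.000182 × 2.6e-09) = 1.454e+06 rad/s
f₀ = ω₀/(2π) = 231.4 kHz

231.4 kHz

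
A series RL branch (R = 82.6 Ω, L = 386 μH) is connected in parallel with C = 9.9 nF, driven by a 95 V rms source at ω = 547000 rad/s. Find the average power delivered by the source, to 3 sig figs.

X_L = ωL = 211 Ω
X_C = 1/(ωC) = 185 Ω
Branch 1 (R+jX_L): Z₁ = 82.6 + j211 Ω, |Z₁| = 227 Ω
Branch 2 (−jX_C): Z₂ = −j185 Ω
Parallel: Z = Z₁Z₂/(Z₁+Z₂), |Z| = 483 Ω, ∠Z = -39.1°
I = V/|Z| = 197 mA
P = VI cos φ = 95 × 0.197 × cos(-39.1°) = 14.5 W

14.5 W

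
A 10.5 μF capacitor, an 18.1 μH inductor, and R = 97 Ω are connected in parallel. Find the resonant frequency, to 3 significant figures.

11.5 kHz

ω₀ = 1/√(LC) = 1/√(1.81e-05 × 1.05e-05) = 72540 rad/s
f₀ = ω₀/(2π) = 11.5 kHz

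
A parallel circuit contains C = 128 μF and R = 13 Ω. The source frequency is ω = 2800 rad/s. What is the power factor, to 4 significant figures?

0.2099

X_C = 1/(ωC) = 2.790 Ω
Parallel: admittances add. Y = 1/R + jωC
Y = (0.07692 + j0.3584) S
|Y| = 0.3666 S → |Z| = 1/|Y| = 2.728 Ω, ∠Z = −∠Y = -77.89°
cos φ = cos(-77.89°) = 0.2099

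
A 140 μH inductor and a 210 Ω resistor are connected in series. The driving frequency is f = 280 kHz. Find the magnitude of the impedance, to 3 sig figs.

ω = 2πf = 1.759e+06 rad/s
X_L = ωL = 246 Ω
Z = 210 + j246 Ω
|Z| = √(210² + 246²) = 324 Ω

324 Ω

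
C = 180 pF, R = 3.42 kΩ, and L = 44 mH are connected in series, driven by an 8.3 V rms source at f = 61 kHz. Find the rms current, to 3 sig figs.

ω = 2πf = 383300 rad/s
X_L = ωL = 16900 Ω
X_C = 1/(ωC) = 14500 Ω
Net reactance X = X_L − X_C = 2370 Ω
Z = 3420 + j2370 Ω
|Z| = √(3420² + 2370²) = 4160 Ω
I = V/|Z| = 8.3/4160 = 1.99 mA

1.99 mA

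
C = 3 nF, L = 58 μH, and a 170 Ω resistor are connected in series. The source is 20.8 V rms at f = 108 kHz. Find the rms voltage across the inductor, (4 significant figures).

ω = 2πf = 678600 rad/s
X_L = ωL = 39.36 Ω
X_C = 1/(ωC) = 491.2 Ω
Net reactance X = X_L − X_C = -451.9 Ω
Z = 170.0 − j451.9 Ω
|Z| = √(170.0² + 451.9²) = 482.8 Ω
I = V/|Z| = 43.08 mA
V_L = I·|Z_L| = 0.04308 × 39.36 = 1.696 V

1.696 V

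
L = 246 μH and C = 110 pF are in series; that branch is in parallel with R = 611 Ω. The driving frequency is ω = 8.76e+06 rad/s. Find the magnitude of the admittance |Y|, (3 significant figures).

1.87 mS

X_L = ωL = 2150 Ω
X_C = 1/(ωC) = 1040 Ω
Branch 1: Z₁ = R = 611 Ω
Branch 2 (series LC): Z₂ = j(X_L − X_C) = j1120 Ω
Parallel: Z = Z₁Z₂/(Z₁+Z₂), |Z| = 536 Ω, ∠Z = 28.7°
|Y| = 1/|Z| = 1.87 mS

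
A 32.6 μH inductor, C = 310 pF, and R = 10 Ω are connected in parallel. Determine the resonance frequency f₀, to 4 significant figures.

1.583 MHz

ω₀ = 1/√(LC) = 1/√(3.26e-05 × 3.1e-10) = 9.947e+06 rad/s
f₀ = ω₀/(2π) = 1.583 MHz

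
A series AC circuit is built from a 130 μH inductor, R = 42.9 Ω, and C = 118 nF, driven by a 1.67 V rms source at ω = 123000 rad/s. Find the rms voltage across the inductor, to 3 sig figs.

X_L = ωL = 16.0 Ω
X_C = 1/(ωC) = 68.9 Ω
Net reactance X = X_L − X_C = -52.9 Ω
Z = 42.9 − j52.9 Ω
|Z| = √(42.9² + 52.9²) = 68.1 Ω
I = V/|Z| = 24.5 mA
V_L = I·|Z_L| = 0.0245 × 16.0 = 0.392 V

0.392 V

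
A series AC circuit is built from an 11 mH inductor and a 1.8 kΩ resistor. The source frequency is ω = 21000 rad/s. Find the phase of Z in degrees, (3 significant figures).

7.31°

X_L = ωL = 231 Ω
Z = 1800 + j231 Ω
|Z| = √(1800² + 231²) = 1810 Ω
∠Z = arctan(231/1800) = 7.31°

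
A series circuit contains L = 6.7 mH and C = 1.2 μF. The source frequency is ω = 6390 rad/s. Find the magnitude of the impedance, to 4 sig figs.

X_L = ωL = 42.81 Ω
X_C = 1/(ωC) = 130.4 Ω
Net reactance X = X_L − X_C = -87.60 Ω
Z = − j87.60 Ω
|Z| = √(0² + 87.60²) = 87.60 Ω

87.60 Ω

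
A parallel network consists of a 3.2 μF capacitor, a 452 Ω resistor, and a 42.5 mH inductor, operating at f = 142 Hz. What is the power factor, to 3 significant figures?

0.0937

ω = 2πf = 892.2 rad/s
X_L = ωL = 37.9 Ω
X_C = 1/(ωC) = 350 Ω
Parallel: admittances add. Y = 1/R + 1/(jωL) + jωC
Y = (0.00221 − j0.0235) S
|Y| = 0.0236 S → |Z| = 1/|Y| = 42.3 Ω, ∠Z = −∠Y = 84.6°
cos φ = cos(84.6°) = 0.0937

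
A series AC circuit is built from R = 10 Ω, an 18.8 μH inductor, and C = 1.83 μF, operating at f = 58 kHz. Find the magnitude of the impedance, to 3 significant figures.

ω = 2πf = 364400 rad/s
X_L = ωL = 6.85 Ω
X_C = 1/(ωC) = 1.50 Ω
Net reactance X = X_L − X_C = 5.35 Ω
Z = 10.0 + j5.35 Ω
|Z| = √(10.0² + 5.35²) = 11.3 Ω

11.3 Ω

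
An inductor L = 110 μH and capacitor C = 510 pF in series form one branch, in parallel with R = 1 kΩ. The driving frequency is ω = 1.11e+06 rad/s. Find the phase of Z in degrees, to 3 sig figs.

-31.3°

X_L = ωL = 122 Ω
X_C = 1/(ωC) = 1770 Ω
Branch 1: Z₁ = R = 1000 Ω
Branch 2 (series LC): Z₂ = j(X_L − X_C) = −j1640 Ω
Parallel: Z = Z₁Z₂/(Z₁+Z₂), |Z| = 854 Ω, ∠Z = -31.3°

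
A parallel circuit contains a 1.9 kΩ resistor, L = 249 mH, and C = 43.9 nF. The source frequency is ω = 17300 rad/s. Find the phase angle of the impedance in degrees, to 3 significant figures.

X_L = ωL = 4310 Ω
X_C = 1/(ωC) = 1320 Ω
Parallel: admittances add. Y = 1/R + 1/(jωL) + jωC
Y = (0.000526 + j0.000527) S
|Y| = 0.000745 S → |Z| = 1/|Y| = 1340 Ω, ∠Z = −∠Y = -45.1°

-45.1°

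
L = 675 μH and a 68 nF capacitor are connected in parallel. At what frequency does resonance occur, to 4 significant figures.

ω₀ = 1/√(LC) = 1/√(0.000675 × 6.8e-08) = 147600 rad/s
f₀ = ω₀/(2π) = 23.49 kHz

23.49 kHz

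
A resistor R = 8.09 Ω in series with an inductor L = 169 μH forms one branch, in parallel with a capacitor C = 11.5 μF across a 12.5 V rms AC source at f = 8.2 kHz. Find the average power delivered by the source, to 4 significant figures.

8.948 W

ω = 2πf = 51520 rad/s
X_L = ωL = 8.707 Ω
X_C = 1/(ωC) = 1.688 Ω
Branch 1 (R+jX_L): Z₁ = 8.090 + j8.707 Ω, |Z₁| = 11.89 Ω
Branch 2 (−jX_C): Z₂ = −j1.688 Ω
Parallel: Z = Z₁Z₂/(Z₁+Z₂), |Z| = 1.873 Ω, ∠Z = -83.84°
I = V/|Z| = 6.674 A
P = VI cos φ = 12.5 × 6.674 × cos(-83.84°) = 8.948 W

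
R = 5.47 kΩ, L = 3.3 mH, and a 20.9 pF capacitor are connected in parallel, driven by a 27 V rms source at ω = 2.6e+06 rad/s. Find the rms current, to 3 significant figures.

X_L = ωL = 8580 Ω
X_C = 1/(ωC) = 18400 Ω
Parallel: admittances add. Y = 1/R + 1/(jωL) + jωC
Y = (0.000183 − j6.22e-05) S
|Y| = 0.000193 S → |Z| = 1/|Y| = 5180 Ω, ∠Z = −∠Y = 18.8°
I = V/|Z| = 27/5180 = 5.21 mA

5.21 mA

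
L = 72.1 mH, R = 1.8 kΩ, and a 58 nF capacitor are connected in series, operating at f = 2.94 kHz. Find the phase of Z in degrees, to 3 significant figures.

ω = 2πf = 18470 rad/s
X_L = ωL = 1330 Ω
X_C = 1/(ωC) = 933 Ω
Net reactance X = X_L − X_C = 399 Ω
Z = 1800 + j399 Ω
|Z| = √(1800² + 399²) = 1840 Ω
∠Z = arctan(399/1800) = 12.5°

12.5°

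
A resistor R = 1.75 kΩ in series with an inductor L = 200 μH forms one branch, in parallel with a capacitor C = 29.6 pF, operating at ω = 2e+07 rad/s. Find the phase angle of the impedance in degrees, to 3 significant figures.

X_L = ωL = 4000 Ω
X_C = 1/(ωC) = 1690 Ω
Branch 1 (R+jX_L): Z₁ = 1750 + j4000 Ω, |Z₁| = 4370 Ω
Branch 2 (−jX_C): Z₂ = −j1690 Ω
Parallel: Z = Z₁Z₂/(Z₁+Z₂), |Z| = 2540 Ω, ∠Z = -76.5°

-76.5°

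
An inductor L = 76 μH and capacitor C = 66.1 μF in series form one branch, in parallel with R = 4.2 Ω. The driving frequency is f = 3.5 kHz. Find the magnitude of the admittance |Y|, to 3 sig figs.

ω = 2πf = 21990 rad/s
X_L = ωL = 1.67 Ω
X_C = 1/(ωC) = 0.688 Ω
Branch 1: Z₁ = R = 4.20 Ω
Branch 2 (series LC): Z₂ = j(X_L − X_C) = j0.983 Ω
Parallel: Z = Z₁Z₂/(Z₁+Z₂), |Z| = 0.957 Ω, ∠Z = 76.8°
|Y| = 1/|Z| = 1.04 S

1.04 S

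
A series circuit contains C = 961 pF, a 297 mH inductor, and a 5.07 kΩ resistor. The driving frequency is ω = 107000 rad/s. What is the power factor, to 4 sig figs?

X_L = ωL = 31780 Ω
X_C = 1/(ωC) = 9725 Ω
Net reactance X = X_L − X_C = 22050 Ω
Z = 5070 + j22050 Ω
|Z| = √(5070² + 22050²) = 22630 Ω
∠Z = arctan(22050/5070) = 77.05°
cos φ = cos(77.05°) = 0.2240

0.2240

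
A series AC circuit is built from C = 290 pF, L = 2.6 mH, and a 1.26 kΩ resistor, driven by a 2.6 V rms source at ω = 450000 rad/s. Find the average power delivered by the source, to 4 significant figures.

X_L = ωL = 1170 Ω
X_C = 1/(ωC) = 7663 Ω
Net reactance X = X_L − X_C = -6493 Ω
Z = 1260 − j6493 Ω
|Z| = √(1260² + 6493²) = 6614 Ω
∠Z = arctan(-6493/1260) = -79.02°
I = V/|Z| = 393.1 μA
P = VI cos φ = 2.6 × 0.0003931 × cos(-79.02°) = 194.7 μW

194.7 μW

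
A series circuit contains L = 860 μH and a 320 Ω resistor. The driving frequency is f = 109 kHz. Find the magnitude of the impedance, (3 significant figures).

670 Ω

ω = 2πf = 684900 rad/s
X_L = ωL = 589 Ω
Z = 320 + j589 Ω
|Z| = √(320² + 589²) = 670 Ω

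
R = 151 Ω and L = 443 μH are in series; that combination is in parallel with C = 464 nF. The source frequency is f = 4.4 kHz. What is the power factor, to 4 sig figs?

ω = 2πf = 27650 rad/s
X_L = ωL = 12.25 Ω
X_C = 1/(ωC) = 77.96 Ω
Branch 1 (R+jX_L): Z₁ = 151.0 + j12.25 Ω, |Z₁| = 151.5 Ω
Branch 2 (−jX_C): Z₂ = −j77.96 Ω
Parallel: Z = Z₁Z₂/(Z₁+Z₂), |Z| = 71.72 Ω, ∠Z = -61.85°
cos φ = cos(-61.85°) = 0.4718

0.4718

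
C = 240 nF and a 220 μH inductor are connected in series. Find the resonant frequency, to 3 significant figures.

ω₀ = 1/√(LC) = 1/√(0.00022 × 2.4e-07) = 137600 rad/s
f₀ = ω₀/(2π) = 21.9 kHz

21.9 kHz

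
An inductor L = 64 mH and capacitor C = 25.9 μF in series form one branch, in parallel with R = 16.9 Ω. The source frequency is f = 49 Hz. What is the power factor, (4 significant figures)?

0.9875

ω = 2πf = 307.9 rad/s
X_L = ωL = 19.70 Ω
X_C = 1/(ωC) = 125.4 Ω
Branch 1: Z₁ = R = 16.90 Ω
Branch 2 (series LC): Z₂ = j(X_L − X_C) = −j105.7 Ω
Parallel: Z = Z₁Z₂/(Z₁+Z₂), |Z| = 16.69 Ω, ∠Z = -9.084°
cos φ = cos(-9.084°) = 0.9875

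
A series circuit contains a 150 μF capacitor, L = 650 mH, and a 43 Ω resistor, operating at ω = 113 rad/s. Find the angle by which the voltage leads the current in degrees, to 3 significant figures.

X_L = ωL = 73.5 Ω
X_C = 1/(ωC) = 59.0 Ω
Net reactance X = X_L − X_C = 14.5 Ω
Z = 43.0 + j14.5 Ω
|Z| = √(43.0² + 14.5²) = 45.4 Ω
∠Z = arctan(14.5/43.0) = 18.6°

18.6°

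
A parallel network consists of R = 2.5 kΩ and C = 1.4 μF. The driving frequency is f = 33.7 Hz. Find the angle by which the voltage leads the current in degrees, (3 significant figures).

-36.5°

ω = 2πf = 211.7 rad/s
X_C = 1/(ωC) = 3370 Ω
Parallel: admittances add. Y = 1/R + jωC
Y = (0.000400 + j0.000296) S
|Y| = 0.000498 S → |Z| = 1/|Y| = 2010 Ω, ∠Z = −∠Y = -36.5°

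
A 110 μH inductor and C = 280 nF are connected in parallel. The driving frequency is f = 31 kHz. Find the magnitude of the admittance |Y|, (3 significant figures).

7.87 mS

ω = 2πf = 194800 rad/s
X_L = ωL = 21.4 Ω
X_C = 1/(ωC) = 18.3 Ω
Parallel: admittances add. Y = 1/(jωL) + jωC
Y = (0 + j0.00787) S
|Y| = 0.00787 S → |Z| = 1/|Y| = 127 Ω, ∠Z = −∠Y = -90.0°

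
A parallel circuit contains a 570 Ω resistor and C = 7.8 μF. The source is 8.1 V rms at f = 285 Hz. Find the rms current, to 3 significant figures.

114 mA

ω = 2πf = 1791 rad/s
X_C = 1/(ωC) = 71.6 Ω
Parallel: admittances add. Y = 1/R + jωC
Y = (0.00175 + j0.0140) S
|Y| = 0.0141 S → |Z| = 1/|Y| = 71.0 Ω, ∠Z = −∠Y = -82.8°
I = V/|Z| = 8.1/71.0 = 114 mA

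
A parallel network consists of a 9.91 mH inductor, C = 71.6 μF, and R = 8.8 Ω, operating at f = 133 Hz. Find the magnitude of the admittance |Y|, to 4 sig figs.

ω = 2πf = 835.7 rad/s
X_L = ωL = 8.281 Ω
X_C = 1/(ωC) = 16.71 Ω
Parallel: admittances add. Y = 1/R + 1/(jωL) + jωC
Y = (0.1136 − j0.06092) S
|Y| = 0.1289 S → |Z| = 1/|Y| = 7.756 Ω, ∠Z = −∠Y = 28.20°

128.9 mS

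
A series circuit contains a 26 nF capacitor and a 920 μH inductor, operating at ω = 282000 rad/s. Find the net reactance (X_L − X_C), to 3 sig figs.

123 Ω

X_L = ωL = 259 Ω
X_C = 1/(ωC) = 136 Ω
X = 259 − 136 = 123 Ω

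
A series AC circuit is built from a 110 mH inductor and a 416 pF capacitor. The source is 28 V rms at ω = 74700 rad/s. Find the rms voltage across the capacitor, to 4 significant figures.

37.60 V

X_L = ωL = 8217 Ω
X_C = 1/(ωC) = 32180 Ω
Net reactance X = X_L − X_C = -23960 Ω
Z = − j23960 Ω
|Z| = √(0² + 23960²) = 23960 Ω
I = V/|Z| = 1.168 mA
V_C = I·|Z_C| = 0.001168 × 32180 = 37.60 V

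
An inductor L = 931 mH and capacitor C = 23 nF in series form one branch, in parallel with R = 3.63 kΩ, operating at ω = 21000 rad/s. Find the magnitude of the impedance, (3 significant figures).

X_L = ωL = 19600 Ω
X_C = 1/(ωC) = 2070 Ω
Branch 1: Z₁ = R = 3630 Ω
Branch 2 (series LC): Z₂ = j(X_L − X_C) = j17500 Ω
Parallel: Z = Z₁Z₂/(Z₁+Z₂), |Z| = 3550 Ω, ∠Z = 11.7°

3550 Ω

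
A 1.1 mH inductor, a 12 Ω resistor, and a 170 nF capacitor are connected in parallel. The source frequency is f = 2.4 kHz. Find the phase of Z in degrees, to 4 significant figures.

34.71°

ω = 2πf = 15080 rad/s
X_L = ωL = 16.59 Ω
X_C = 1/(ωC) = 390.1 Ω
Parallel: admittances add. Y = 1/R + 1/(jωL) + jωC
Y = (0.08333 − j0.05772) S
|Y| = 0.1014 S → |Z| = 1/|Y| = 9.865 Ω, ∠Z = −∠Y = 34.71°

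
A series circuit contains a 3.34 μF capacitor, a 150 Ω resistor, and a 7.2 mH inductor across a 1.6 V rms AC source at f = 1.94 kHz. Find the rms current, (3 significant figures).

9.83 mA

ω = 2πf = 12190 rad/s
X_L = ωL = 87.8 Ω
X_C = 1/(ωC) = 24.6 Ω
Net reactance X = X_L − X_C = 63.2 Ω
Z = 150 + j63.2 Ω
|Z| = √(150² + 63.2²) = 163 Ω
I = V/|Z| = 1.6/163 = 9.83 mA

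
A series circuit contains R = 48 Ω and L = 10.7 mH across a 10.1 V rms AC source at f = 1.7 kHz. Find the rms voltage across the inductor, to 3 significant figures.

ω = 2πf = 10680 rad/s
X_L = ωL = 114 Ω
Z = 48.0 + j114 Ω
|Z| = √(48.0² + 114²) = 124 Ω
I = V/|Z| = 81.5 mA
V_L = I·|Z_L| = 0.0815 × 114 = 9.31 V

9.31 V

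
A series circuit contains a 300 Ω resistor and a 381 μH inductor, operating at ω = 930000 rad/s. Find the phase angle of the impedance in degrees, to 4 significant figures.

49.75°

X_L = ωL = 354.3 Ω
Z = 300.0 + j354.3 Ω
|Z| = √(300.0² + 354.3²) = 464.3 Ω
∠Z = arctan(354.3/300.0) = 49.75°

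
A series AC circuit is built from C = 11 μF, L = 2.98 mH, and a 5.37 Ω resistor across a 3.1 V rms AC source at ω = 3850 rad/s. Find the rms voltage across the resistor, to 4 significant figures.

X_L = ωL = 11.47 Ω
X_C = 1/(ωC) = 23.61 Ω
Net reactance X = X_L − X_C = -12.14 Ω
Z = 5.370 − j12.14 Ω
|Z| = √(5.370² + 12.14²) = 13.27 Ω
I = V/|Z| = 233.5 mA
V_R = I·|Z_R| = 0.2335 × 5.370 = 1.254 V

1.254 V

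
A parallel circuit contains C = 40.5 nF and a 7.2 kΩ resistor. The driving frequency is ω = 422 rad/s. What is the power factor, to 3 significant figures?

0.993

X_C = 1/(ωC) = 58500 Ω
Parallel: admittances add. Y = 1/R + jωC
Y = (0.000139 + j1.71e-05) S
|Y| = 0.000140 S → |Z| = 1/|Y| = 7150 Ω, ∠Z = −∠Y = -7.02°
cos φ = cos(-7.02°) = 0.993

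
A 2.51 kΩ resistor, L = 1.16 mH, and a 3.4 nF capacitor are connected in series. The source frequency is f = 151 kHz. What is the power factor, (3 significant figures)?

ω = 2πf = 948800 rad/s
X_L = ωL = 1100 Ω
X_C = 1/(ωC) = 310 Ω
Net reactance X = X_L − X_C = 791 Ω
Z = 2510 + j791 Ω
|Z| = √(2510² + 791²) = 2630 Ω
∠Z = arctan(791/2510) = 17.5°
cos φ = cos(17.5°) = 0.954

0.954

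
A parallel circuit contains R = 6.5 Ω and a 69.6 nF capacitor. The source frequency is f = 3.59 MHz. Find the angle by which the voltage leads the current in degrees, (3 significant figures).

ω = 2πf = 2.256e+07 rad/s
X_C = 1/(ωC) = 0.637 Ω
Parallel: admittances add. Y = 1/R + jωC
Y = (0.154 + j1.57) S
|Y| = 1.58 S → |Z| = 1/|Y| = 0.634 Ω, ∠Z = −∠Y = -84.4°

-84.4°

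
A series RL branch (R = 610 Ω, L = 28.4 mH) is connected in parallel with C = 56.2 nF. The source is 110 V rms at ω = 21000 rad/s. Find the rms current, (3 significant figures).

X_L = ωL = 596 Ω
X_C = 1/(ωC) = 847 Ω
Branch 1 (R+jX_L): Z₁ = 610 + j596 Ω, |Z₁| = 853 Ω
Branch 2 (−jX_C): Z₂ = −j847 Ω
Parallel: Z = Z₁Z₂/(Z₁+Z₂), |Z| = 1100 Ω, ∠Z = -23.3°
I = V/|Z| = 110/1100 = 100 mA

100 mA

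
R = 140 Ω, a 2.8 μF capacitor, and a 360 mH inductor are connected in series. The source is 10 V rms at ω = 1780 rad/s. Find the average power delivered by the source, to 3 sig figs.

X_L = ωL = 641 Ω
X_C = 1/(ωC) = 201 Ω
Net reactance X = X_L − X_C = 440 Ω
Z = 140 + j440 Ω
|Z| = √(140² + 440²) = 462 Ω
∠Z = arctan(440/140) = 72.4°
I = V/|Z| = 21.7 mA
P = VI cos φ = 10 × 0.0217 × cos(72.4°) = 65.6 mW

65.6 mW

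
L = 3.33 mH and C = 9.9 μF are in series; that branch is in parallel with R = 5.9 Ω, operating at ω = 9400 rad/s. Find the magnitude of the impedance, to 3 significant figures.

5.67 Ω

X_L = ωL = 31.3 Ω
X_C = 1/(ωC) = 10.7 Ω
Branch 1: Z₁ = R = 5.90 Ω
Branch 2 (series LC): Z₂ = j(X_L − X_C) = j20.6 Ω
Parallel: Z = Z₁Z₂/(Z₁+Z₂), |Z| = 5.67 Ω, ∠Z = 16.0°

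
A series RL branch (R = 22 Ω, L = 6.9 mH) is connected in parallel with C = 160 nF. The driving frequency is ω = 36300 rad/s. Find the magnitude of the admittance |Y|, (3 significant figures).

X_L = ωL = 250 Ω
X_C = 1/(ωC) = 172 Ω
Branch 1 (R+jX_L): Z₁ = 22.0 + j250 Ω, |Z₁| = 251 Ω
Branch 2 (−jX_C): Z₂ = −j172 Ω
Parallel: Z = Z₁Z₂/(Z₁+Z₂), |Z| = 532 Ω, ∠Z = -79.3°
|Y| = 1/|Z| = 1.88 mS

1.88 mS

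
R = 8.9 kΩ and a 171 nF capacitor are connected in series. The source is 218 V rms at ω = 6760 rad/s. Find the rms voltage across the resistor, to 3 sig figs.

X_C = 1/(ωC) = 865 Ω
Z = 8900 − j865 Ω
|Z| = √(8900² + 865²) = 8940 Ω
I = V/|Z| = 24.4 mA
V_R = I·|Z_R| = 0.0244 × 8900 = 217 V

217 V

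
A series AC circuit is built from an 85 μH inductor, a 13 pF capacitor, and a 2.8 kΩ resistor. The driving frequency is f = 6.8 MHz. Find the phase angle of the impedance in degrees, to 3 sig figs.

33.2°

ω = 2πf = 4.273e+07 rad/s
X_L = ωL = 3630 Ω
X_C = 1/(ωC) = 1800 Ω
Net reactance X = X_L − X_C = 1830 Ω
Z = 2800 + j1830 Ω
|Z| = √(2800² + 1830²) = 3350 Ω
∠Z = arctan(1830/2800) = 33.2°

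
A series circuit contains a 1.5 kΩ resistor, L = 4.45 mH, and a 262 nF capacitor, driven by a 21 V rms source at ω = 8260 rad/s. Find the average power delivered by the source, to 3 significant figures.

272 mW

X_L = ωL = 36.8 Ω
X_C = 1/(ωC) = 462 Ω
Net reactance X = X_L − X_C = -425 Ω
Z = 1500 − j425 Ω
|Z| = √(1500² + 425²) = 1560 Ω
∠Z = arctan(-425/1500) = -15.8°
I = V/|Z| = 13.5 mA
P = VI cos φ = 21 × 0.0135 × cos(-15.8°) = 272 mW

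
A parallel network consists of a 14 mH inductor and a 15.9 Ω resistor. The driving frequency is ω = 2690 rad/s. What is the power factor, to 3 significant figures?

X_L = ωL = 37.7 Ω
Parallel: admittances add. Y = 1/R + 1/(jωL)
Y = (0.0629 − j0.0266) S
|Y| = 0.0683 S → |Z| = 1/|Y| = 14.6 Ω, ∠Z = −∠Y = 22.9°
cos φ = cos(22.9°) = 0.921

0.921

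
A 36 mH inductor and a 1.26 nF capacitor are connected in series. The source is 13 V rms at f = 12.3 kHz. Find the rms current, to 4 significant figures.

ω = 2πf = 77280 rad/s
X_L = ωL = 2782 Ω
X_C = 1/(ωC) = 10270 Ω
Net reactance X = X_L − X_C = -7487 Ω
Z = − j7487 Ω
|Z| = √(0² + 7487²) = 7487 Ω
I = V/|Z| = 13/7487 = 1.736 mA

1.736 mA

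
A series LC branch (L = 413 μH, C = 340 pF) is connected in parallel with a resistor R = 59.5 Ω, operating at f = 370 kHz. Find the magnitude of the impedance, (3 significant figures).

58.4 Ω

ω = 2πf = 2.325e+06 rad/s
X_L = ωL = 960 Ω
X_C = 1/(ωC) = 1270 Ω
Branch 1: Z₁ = R = 59.5 Ω
Branch 2 (series LC): Z₂ = j(X_L − X_C) = −j305 Ω
Parallel: Z = Z₁Z₂/(Z₁+Z₂), |Z| = 58.4 Ω, ∠Z = -11.0°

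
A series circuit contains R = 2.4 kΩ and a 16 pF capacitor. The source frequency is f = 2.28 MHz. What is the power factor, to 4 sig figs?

ω = 2πf = 1.433e+07 rad/s
X_C = 1/(ωC) = 4363 Ω
Z = 2400 − j4363 Ω
|Z| = √(2400² + 4363²) = 4979 Ω
∠Z = arctan(-4363/2400) = -61.18°
cos φ = cos(-61.18°) = 0.4820

0.4820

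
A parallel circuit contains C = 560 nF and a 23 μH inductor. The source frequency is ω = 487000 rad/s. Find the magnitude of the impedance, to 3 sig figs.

X_L = ωL = 11.2 Ω
X_C = 1/(ωC) = 3.67 Ω
Parallel: admittances add. Y = 1/(jωL) + jωC
Y = (0 + j0.183) S
|Y| = 0.183 S → |Z| = 1/|Y| = 5.45 Ω, ∠Z = −∠Y = -90.0°

5.45 Ω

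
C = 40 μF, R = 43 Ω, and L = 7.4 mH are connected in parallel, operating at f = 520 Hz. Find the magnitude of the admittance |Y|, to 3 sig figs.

ω = 2πf = 3267 rad/s
X_L = ωL = 24.2 Ω
X_C = 1/(ωC) = 7.65 Ω
Parallel: admittances add. Y = 1/R + 1/(jωL) + jωC
Y = (0.0233 + j0.0893) S
|Y| = 0.0923 S → |Z| = 1/|Y| = 10.8 Ω, ∠Z = −∠Y = -75.4°

92.3 mS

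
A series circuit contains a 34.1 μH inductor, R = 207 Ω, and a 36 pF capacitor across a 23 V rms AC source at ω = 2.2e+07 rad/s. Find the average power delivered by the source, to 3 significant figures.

X_L = ωL = 750 Ω
X_C = 1/(ωC) = 1260 Ω
Net reactance X = X_L − X_C = -512 Ω
Z = 207 − j512 Ω
|Z| = √(207² + 512²) = 553 Ω
∠Z = arctan(-512/207) = -68.0°
I = V/|Z| = 41.6 mA
P = VI cos φ = 23 × 0.0416 × cos(-68.0°) = 359 mW

359 mW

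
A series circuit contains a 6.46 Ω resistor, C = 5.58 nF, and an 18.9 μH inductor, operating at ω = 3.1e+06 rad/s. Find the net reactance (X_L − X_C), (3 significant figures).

0.780 Ω

X_L = ωL = 58.6 Ω
X_C = 1/(ωC) = 57.8 Ω
X = 58.6 − 57.8 = 0.780 Ω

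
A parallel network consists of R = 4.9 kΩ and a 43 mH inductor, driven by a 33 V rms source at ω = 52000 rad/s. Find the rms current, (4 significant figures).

X_L = ωL = 2236 Ω
Parallel: admittances add. Y = 1/R + 1/(jωL)
Y = (0.0002041 − j0.0004472) S
|Y| = 0.0004916 S → |Z| = 1/|Y| = 2034 Ω, ∠Z = −∠Y = 65.47°
I = V/|Z| = 33/2034 = 16.22 mA

16.22 mA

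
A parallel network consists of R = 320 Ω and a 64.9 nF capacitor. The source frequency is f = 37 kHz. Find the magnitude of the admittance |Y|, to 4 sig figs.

15.41 mS

ω = 2πf = 232500 rad/s
X_C = 1/(ωC) = 66.28 Ω
Parallel: admittances add. Y = 1/R + jωC
Y = (0.003125 + j0.01509) S
|Y| = 0.01541 S → |Z| = 1/|Y| = 64.90 Ω, ∠Z = −∠Y = -78.30°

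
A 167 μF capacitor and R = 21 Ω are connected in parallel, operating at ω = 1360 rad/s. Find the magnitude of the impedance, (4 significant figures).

4.309 Ω

X_C = 1/(ωC) = 4.403 Ω
Parallel: admittances add. Y = 1/R + jωC
Y = (0.04762 + j0.2271) S
|Y| = 0.2321 S → |Z| = 1/|Y| = 4.309 Ω, ∠Z = −∠Y = -78.16°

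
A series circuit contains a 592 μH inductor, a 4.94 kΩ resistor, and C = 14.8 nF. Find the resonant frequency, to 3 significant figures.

53.8 kHz

ω₀ = 1/√(LC) = 1/√(0.000592 × 1.48e-08) = 337800 rad/s
f₀ = ω₀/(2π) = 53.8 kHz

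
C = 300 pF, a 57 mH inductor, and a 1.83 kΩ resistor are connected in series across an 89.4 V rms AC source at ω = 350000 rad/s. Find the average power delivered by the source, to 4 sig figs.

X_L = ωL = 19950 Ω
X_C = 1/(ωC) = 9524 Ω
Net reactance X = X_L − X_C = 10430 Ω
Z = 1830 + j10430 Ω
|Z| = √(1830² + 10430²) = 10590 Ω
∠Z = arctan(10430/1830) = 80.04°
I = V/|Z| = 8.445 mA
P = VI cos φ = 89.4 × 0.008445 × cos(80.04°) = 130.5 mW

130.5 mW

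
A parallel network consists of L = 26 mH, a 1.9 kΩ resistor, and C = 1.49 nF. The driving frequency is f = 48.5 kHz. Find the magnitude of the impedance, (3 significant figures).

ω = 2πf = 304700 rad/s
X_L = ωL = 7920 Ω
X_C = 1/(ωC) = 2200 Ω
Parallel: admittances add. Y = 1/R + 1/(jωL) + jωC
Y = (0.000526 + j0.000328) S
|Y| = 0.000620 S → |Z| = 1/|Y| = 1610 Ω, ∠Z = −∠Y = -31.9°

1610 Ω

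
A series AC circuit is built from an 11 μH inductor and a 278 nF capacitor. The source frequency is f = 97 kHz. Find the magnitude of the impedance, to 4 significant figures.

0.8021 Ω

ω = 2πf = 609500 rad/s
X_L = ωL = 6.704 Ω
X_C = 1/(ωC) = 5.902 Ω
Net reactance X = X_L − X_C = 0.8021 Ω
Z = j0.8021 Ω
|Z| = √(0² + 0.8021²) = 0.8021 Ω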